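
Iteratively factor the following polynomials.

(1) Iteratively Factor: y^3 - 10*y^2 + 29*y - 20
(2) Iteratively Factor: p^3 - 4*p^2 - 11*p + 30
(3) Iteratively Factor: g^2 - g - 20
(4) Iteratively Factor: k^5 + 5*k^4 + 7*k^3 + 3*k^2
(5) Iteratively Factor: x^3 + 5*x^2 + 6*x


(1) = (y - 1)*(y^2 - 9*y + 20) = (y - 4)*(y - 1)*(y - 5)
(2) = (p + 3)*(p^2 - 7*p + 10) = (p - 5)*(p + 3)*(p - 2)
(3) = (g + 4)*(g - 5)
(4) = (k)*(k^4 + 5*k^3 + 7*k^2 + 3*k) = k*(k + 1)*(k^3 + 4*k^2 + 3*k) = k^2*(k + 1)*(k^2 + 4*k + 3) = k^2*(k + 1)^2*(k + 3)
(5) = (x + 3)*(x^2 + 2*x) = x*(x + 3)*(x + 2)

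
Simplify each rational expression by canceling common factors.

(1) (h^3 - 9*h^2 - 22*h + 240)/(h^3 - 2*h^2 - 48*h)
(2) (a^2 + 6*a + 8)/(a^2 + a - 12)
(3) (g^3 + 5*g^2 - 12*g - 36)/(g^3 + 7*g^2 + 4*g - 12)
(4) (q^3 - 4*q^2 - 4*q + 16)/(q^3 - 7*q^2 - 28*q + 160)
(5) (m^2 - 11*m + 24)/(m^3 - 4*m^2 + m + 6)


(1) = (h^2 - h - 30)/(h^2 + 6*h)
(2) = (a + 2)/(a - 3)
(3) = (g - 3)/(g - 1)
(4) = (q^2 - 4)/(q^2 - 3*q - 40)
(5) = (m - 8)/(m^2 - m - 2)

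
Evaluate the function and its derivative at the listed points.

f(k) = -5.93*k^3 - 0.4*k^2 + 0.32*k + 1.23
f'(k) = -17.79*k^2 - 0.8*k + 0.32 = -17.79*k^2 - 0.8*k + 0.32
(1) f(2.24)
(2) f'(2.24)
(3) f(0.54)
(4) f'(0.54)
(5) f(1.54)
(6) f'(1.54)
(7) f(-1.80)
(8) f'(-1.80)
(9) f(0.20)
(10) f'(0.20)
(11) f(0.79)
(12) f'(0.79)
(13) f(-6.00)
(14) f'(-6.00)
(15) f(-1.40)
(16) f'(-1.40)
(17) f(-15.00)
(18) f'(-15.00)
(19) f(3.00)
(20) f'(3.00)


(1) = -66.71
(2) = -90.74
(3) = 0.35
(4) = -5.30
(5) = -20.88
(6) = -43.10
(7) = 33.94
(8) = -55.88
(9) = 1.23
(10) = -0.55
(11) = -1.69
(12) = -11.41
(13) = 1265.79
(14) = -635.32
(15) = 16.27
(16) = -33.43
(17) = 19920.18
(18) = -3990.43
(19) = -161.52
(20) = -162.19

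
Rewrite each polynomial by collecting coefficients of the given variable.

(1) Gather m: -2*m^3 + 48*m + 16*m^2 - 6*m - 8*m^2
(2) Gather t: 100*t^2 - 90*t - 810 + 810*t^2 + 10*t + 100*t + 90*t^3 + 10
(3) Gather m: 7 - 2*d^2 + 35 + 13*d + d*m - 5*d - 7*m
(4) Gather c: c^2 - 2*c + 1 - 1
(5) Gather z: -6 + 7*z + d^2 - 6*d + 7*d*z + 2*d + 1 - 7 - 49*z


(1) = -2*m^3 + 8*m^2 + 42*m
(2) = 90*t^3 + 910*t^2 + 20*t - 800
(3) = -2*d^2 + 8*d + m*(d - 7) + 42
(4) = c^2 - 2*c
(5) = d^2 - 4*d + z*(7*d - 42) - 12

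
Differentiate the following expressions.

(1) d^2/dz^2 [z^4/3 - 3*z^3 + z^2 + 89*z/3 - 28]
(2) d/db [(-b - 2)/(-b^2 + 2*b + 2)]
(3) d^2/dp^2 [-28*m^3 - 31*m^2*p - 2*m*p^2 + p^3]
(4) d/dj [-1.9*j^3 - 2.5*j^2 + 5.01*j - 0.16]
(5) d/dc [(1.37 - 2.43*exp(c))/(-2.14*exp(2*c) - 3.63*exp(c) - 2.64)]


(1) = 4*z^2 - 18*z + 2
(2) = (-b^2 - 4*b + 2)/(b^4 - 4*b^3 + 8*b + 4)
(3) = -4*m + 6*p
(4) = -5.7*j^2 - 5.0*j + 5.01
(5) = (-5.2002*exp(2*c) + 5.8636*exp(c) + 11.3883)*exp(c)/(4.5796*exp(4*c) + 15.5364*exp(3*c) + 24.4761*exp(2*c) + 19.1664*exp(c) + 6.9696)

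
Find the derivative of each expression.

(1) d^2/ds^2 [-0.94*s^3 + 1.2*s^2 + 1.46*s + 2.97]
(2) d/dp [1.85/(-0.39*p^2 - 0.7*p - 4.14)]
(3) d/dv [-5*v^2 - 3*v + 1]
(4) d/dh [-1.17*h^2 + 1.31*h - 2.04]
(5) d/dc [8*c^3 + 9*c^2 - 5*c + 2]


(1) = 2.4 - 5.64*s
(2) = (1.443*p + 1.295)/(0.39*p^2 + 0.7*p + 4.14)^2
(3) = -10*v - 3
(4) = 1.31 - 2.34*h
(5) = 24*c^2 + 18*c - 5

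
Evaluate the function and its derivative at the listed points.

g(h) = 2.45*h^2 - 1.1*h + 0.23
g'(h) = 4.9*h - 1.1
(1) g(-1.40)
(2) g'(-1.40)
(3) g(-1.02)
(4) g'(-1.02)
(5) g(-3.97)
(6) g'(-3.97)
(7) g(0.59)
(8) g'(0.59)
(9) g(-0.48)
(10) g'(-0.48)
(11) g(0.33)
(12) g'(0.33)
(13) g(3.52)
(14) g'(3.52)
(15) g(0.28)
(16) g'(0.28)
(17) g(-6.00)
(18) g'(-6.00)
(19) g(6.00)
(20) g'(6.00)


(1) = 6.57
(2) = -7.96
(3) = 3.90
(4) = -6.10
(5) = 43.21
(6) = -20.55
(7) = 0.43
(8) = 1.79
(9) = 1.32
(10) = -3.45
(11) = 0.13
(12) = 0.52
(13) = 26.71
(14) = 16.15
(15) = 0.11
(16) = 0.27
(17) = 95.03
(18) = -30.50
(19) = 81.83
(20) = 28.30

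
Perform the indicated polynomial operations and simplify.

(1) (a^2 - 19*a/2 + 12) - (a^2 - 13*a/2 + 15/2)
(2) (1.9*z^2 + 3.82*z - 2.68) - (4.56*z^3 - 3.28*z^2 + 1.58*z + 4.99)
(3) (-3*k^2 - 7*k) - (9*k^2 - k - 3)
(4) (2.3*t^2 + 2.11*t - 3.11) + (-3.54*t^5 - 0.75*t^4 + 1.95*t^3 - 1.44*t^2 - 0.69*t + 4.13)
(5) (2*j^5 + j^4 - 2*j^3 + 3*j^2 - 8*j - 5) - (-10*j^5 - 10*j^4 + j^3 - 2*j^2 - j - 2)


(1) = 9/2 - 3*a
(2) = -4.56*z^3 + 5.18*z^2 + 2.24*z - 7.67
(3) = -12*k^2 - 6*k + 3
(4) = -3.54*t^5 - 0.75*t^4 + 1.95*t^3 + 0.86*t^2 + 1.42*t + 1.02
(5) = 12*j^5 + 11*j^4 - 3*j^3 + 5*j^2 - 7*j - 3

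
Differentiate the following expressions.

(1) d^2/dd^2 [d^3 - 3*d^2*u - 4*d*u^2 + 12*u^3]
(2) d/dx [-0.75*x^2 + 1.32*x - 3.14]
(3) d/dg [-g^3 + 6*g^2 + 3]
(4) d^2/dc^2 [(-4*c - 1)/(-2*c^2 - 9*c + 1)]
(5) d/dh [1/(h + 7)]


(1) = 6*d - 6*u
(2) = 1.32 - 1.5*x
(3) = 3*g*(4 - g)
(4) = 2*((4*c + 1)*(4*c + 9)^2 - 2*(12*c + 19)*(2*c^2 + 9*c - 1))/(2*c^2 + 9*c - 1)^3
(5) = -1/(h + 7)^2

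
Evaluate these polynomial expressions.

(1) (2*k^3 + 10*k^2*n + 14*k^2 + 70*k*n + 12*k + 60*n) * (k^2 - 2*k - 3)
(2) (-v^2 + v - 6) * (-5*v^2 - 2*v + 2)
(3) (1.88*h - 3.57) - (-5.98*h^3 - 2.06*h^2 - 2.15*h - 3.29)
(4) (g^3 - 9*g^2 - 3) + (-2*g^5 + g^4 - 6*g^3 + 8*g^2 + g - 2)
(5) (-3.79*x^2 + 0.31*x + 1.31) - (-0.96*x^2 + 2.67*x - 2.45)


(1) = 2*k^5 + 10*k^4*n + 10*k^4 + 50*k^3*n - 22*k^3 - 110*k^2*n - 66*k^2 - 330*k*n - 36*k - 180*n
(2) = 5*v^4 - 3*v^3 + 26*v^2 + 14*v - 12
(3) = 5.98*h^3 + 2.06*h^2 + 4.03*h - 0.28
(4) = -2*g^5 + g^4 - 5*g^3 - g^2 + g - 5
(5) = -2.83*x^2 - 2.36*x + 3.76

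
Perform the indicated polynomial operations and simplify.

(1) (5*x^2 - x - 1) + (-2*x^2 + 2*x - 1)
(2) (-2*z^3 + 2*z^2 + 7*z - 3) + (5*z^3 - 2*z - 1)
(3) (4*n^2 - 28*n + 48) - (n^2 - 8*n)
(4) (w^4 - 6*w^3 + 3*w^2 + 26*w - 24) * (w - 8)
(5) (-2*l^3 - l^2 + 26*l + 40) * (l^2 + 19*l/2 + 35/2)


(1) = 3*x^2 + x - 2
(2) = 3*z^3 + 2*z^2 + 5*z - 4
(3) = 3*n^2 - 20*n + 48
(4) = w^5 - 14*w^4 + 51*w^3 + 2*w^2 - 232*w + 192
(5) = -2*l^5 - 20*l^4 - 37*l^3/2 + 539*l^2/2 + 835*l + 700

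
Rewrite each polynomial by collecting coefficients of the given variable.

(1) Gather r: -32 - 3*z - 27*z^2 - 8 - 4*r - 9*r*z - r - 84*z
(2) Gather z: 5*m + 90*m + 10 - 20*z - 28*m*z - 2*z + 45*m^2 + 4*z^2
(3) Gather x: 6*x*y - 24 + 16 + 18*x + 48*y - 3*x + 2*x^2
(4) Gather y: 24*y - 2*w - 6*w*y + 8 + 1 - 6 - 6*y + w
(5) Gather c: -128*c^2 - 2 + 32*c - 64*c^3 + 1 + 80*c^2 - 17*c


(1) = r*(-9*z - 5) - 27*z^2 - 87*z - 40
(2) = 45*m^2 + 95*m + 4*z^2 + z*(-28*m - 22) + 10
(3) = 2*x^2 + x*(6*y + 15) + 48*y - 8
(4) = -w + y*(18 - 6*w) + 3
(5) = -64*c^3 - 48*c^2 + 15*c - 1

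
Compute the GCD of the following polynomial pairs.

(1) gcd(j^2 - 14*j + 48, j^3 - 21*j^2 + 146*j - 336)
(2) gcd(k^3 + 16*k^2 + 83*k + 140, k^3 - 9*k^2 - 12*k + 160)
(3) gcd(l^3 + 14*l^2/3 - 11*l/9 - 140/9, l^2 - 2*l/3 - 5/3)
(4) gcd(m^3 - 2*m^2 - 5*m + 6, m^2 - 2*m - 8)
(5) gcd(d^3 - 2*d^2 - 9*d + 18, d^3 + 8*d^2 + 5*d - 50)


(1) = gcd((j - 8)*(j - 6), (j - 8)*(j - 7)*(j - 6)) = j^2 - 14*j + 48
(2) = k + 4
(3) = l - 5/3
(4) = gcd((m - 3)*(m - 1)*(m + 2), (m - 4)*(m + 2)) = m + 2
(5) = d - 2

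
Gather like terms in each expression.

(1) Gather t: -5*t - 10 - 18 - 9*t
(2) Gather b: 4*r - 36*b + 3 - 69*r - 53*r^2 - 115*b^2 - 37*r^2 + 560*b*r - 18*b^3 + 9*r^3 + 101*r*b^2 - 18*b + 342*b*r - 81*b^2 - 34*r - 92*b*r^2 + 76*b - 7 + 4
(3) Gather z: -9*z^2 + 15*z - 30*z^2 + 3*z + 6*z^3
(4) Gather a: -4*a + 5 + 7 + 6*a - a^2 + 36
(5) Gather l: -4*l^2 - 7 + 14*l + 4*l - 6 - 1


(1) = -14*t - 28
(2) = -18*b^3 + b^2*(101*r - 196) + b*(-92*r^2 + 902*r + 22) + 9*r^3 - 90*r^2 - 99*r
(3) = 6*z^3 - 39*z^2 + 18*z
(4) = -a^2 + 2*a + 48
(5) = -4*l^2 + 18*l - 14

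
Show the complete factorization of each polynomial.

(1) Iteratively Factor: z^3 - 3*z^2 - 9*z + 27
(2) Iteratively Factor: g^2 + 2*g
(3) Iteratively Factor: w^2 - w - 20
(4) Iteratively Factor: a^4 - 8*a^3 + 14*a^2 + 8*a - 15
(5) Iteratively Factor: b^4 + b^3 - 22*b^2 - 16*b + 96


(1) = (z - 3)*(z^2 - 9) = (z - 3)^2*(z + 3)
(2) = (g + 2)*(g)
(3) = (w - 5)*(w + 4)
(4) = (a - 3)*(a^3 - 5*a^2 - a + 5) = (a - 3)*(a + 1)*(a^2 - 6*a + 5) = (a - 5)*(a - 3)*(a + 1)*(a - 1)
(5) = (b - 2)*(b^3 + 3*b^2 - 16*b - 48) = (b - 2)*(b + 3)*(b^2 - 16) = (b - 4)*(b - 2)*(b + 3)*(b + 4)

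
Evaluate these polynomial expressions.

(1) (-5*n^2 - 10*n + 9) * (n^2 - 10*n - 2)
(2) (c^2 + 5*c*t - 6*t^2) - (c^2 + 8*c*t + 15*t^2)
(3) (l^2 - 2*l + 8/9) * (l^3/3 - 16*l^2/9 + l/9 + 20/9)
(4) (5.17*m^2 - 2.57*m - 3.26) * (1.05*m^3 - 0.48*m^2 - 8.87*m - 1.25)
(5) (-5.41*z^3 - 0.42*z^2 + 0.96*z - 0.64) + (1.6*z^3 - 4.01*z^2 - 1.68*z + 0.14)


(1) = -5*n^4 + 40*n^3 + 119*n^2 - 70*n - 18
(2) = -3*c*t - 21*t^2
(3) = l^5/3 - 22*l^4/9 + 107*l^3/27 + 34*l^2/81 - 352*l/81 + 160/81
(4) = 5.4285*m^5 - 5.1801*m^4 - 48.0473*m^3 + 17.8982*m^2 + 32.1287*m + 4.075
(5) = -3.81*z^3 - 4.43*z^2 - 0.72*z - 0.5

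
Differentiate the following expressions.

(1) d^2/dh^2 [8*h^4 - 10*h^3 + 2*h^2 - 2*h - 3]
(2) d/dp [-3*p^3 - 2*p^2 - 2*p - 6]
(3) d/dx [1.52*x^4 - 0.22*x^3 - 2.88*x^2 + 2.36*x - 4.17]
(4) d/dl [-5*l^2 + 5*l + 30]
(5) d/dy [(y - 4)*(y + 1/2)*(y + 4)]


(1) = 96*h^2 - 60*h + 4
(2) = -9*p^2 - 4*p - 2
(3) = 6.08*x^3 - 0.66*x^2 - 5.76*x + 2.36
(4) = 5 - 10*l
(5) = 3*y^2 + y - 16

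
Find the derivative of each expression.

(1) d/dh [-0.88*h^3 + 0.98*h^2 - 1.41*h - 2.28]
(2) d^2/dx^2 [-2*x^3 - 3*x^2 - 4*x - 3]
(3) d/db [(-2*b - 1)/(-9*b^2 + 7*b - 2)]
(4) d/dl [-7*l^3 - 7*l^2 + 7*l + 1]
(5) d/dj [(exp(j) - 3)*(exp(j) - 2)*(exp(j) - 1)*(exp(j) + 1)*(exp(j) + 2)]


(1) = -2.64*h^2 + 1.96*h - 1.41
(2) = -12*x - 6
(3) = (-18*b^2 - 18*b + 11)/(81*b^4 - 126*b^3 + 85*b^2 - 28*b + 4)
(4) = -21*l^2 - 14*l + 7
(5) = (5*exp(4*j) - 12*exp(3*j) - 15*exp(2*j) + 30*exp(j) + 4)*exp(j)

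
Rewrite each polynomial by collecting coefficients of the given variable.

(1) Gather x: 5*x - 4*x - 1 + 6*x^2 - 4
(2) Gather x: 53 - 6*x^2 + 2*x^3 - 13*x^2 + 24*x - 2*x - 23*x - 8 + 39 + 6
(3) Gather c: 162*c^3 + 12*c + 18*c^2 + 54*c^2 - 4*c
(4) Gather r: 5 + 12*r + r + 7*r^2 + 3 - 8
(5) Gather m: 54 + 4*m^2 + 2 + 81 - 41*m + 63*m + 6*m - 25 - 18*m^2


(1) = 6*x^2 + x - 5
(2) = 2*x^3 - 19*x^2 - x + 90
(3) = 162*c^3 + 72*c^2 + 8*c
(4) = 7*r^2 + 13*r
(5) = -14*m^2 + 28*m + 112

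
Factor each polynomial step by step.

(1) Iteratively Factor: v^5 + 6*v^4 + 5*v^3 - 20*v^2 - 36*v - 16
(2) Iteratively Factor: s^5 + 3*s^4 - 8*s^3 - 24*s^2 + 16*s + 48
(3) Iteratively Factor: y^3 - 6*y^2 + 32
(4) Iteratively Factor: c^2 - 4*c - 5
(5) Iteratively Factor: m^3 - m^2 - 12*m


(1) = (v + 1)*(v^4 + 5*v^3 - 20*v - 16) = (v + 1)^2*(v^3 + 4*v^2 - 4*v - 16) = (v - 2)*(v + 1)^2*(v^2 + 6*v + 8) = (v - 2)*(v + 1)^2*(v + 2)*(v + 4)
(2) = (s - 2)*(s^4 + 5*s^3 + 2*s^2 - 20*s - 24) = (s - 2)*(s + 2)*(s^3 + 3*s^2 - 4*s - 12) = (s - 2)*(s + 2)*(s + 3)*(s^2 - 4) = (s - 2)^2*(s + 2)*(s + 3)*(s + 2)
(3) = (y - 4)*(y^2 - 2*y - 8) = (y - 4)^2*(y + 2)
(4) = (c + 1)*(c - 5)
(5) = (m)*(m^2 - m - 12) = m*(m - 4)*(m + 3)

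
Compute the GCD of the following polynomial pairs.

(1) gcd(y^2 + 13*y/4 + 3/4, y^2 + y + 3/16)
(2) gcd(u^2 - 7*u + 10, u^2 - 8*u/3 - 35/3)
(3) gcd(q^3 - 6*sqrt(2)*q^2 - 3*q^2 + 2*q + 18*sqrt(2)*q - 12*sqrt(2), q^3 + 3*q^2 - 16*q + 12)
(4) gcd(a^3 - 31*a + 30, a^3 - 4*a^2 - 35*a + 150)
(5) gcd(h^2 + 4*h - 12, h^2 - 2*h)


(1) = y + 1/4
(2) = u - 5
(3) = gcd((q - 2)*(q - 1)*(q - 6*sqrt(2)), (q - 2)*(q - 1)*(q + 6)) = q^2 - 3*q + 2
(4) = gcd((a - 5)*(a - 1)*(a + 6), (a - 5)^2*(a + 6)) = a^2 + a - 30
(5) = gcd((h - 2)*(h + 6), h*(h - 2)) = h - 2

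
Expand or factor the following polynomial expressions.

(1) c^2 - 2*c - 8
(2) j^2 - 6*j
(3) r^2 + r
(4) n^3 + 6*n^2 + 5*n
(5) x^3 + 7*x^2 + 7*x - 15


(1) = (c - 4)*(c + 2)
(2) = j*(j - 6)
(3) = r*(r + 1)
(4) = n*(n + 1)*(n + 5)
(5) = (x - 1)*(x + 3)*(x + 5)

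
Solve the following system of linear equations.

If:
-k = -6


Then:
k = 6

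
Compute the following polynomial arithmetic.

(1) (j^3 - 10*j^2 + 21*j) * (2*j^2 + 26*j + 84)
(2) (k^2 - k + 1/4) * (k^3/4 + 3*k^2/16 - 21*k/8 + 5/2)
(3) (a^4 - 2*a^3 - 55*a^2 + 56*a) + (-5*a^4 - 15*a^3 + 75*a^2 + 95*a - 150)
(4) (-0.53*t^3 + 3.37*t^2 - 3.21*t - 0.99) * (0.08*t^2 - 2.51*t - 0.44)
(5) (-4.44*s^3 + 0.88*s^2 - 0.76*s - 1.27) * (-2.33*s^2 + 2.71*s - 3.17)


(1) = 2*j^5 + 6*j^4 - 134*j^3 - 294*j^2 + 1764*j
(2) = k^5/4 - k^4/16 - 11*k^3/4 + 331*k^2/64 - 101*k/32 + 5/8
(3) = -4*a^4 - 17*a^3 + 20*a^2 + 151*a - 150
(4) = -0.0424*t^5 + 1.5999*t^4 - 8.4823*t^3 + 6.4951*t^2 + 3.8973*t + 0.4356
(5) = 10.3452*s^5 - 14.0828*s^4 + 18.2304*s^3 - 1.8901*s^2 - 1.0325*s + 4.0259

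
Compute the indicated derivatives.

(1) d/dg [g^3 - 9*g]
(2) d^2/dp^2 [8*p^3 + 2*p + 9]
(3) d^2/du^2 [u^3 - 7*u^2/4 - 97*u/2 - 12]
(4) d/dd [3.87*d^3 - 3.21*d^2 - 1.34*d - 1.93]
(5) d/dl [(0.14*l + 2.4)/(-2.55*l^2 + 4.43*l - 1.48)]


(1) = 3*g^2 - 9
(2) = 48*p
(3) = 6*u - 7/2
(4) = 11.61*d^2 - 6.42*d - 1.34
(5) = (0.357*l^2 + 12.24*l - 10.8392)/(6.5025*l^4 - 22.593*l^3 + 27.1729*l^2 - 13.1128*l + 2.1904)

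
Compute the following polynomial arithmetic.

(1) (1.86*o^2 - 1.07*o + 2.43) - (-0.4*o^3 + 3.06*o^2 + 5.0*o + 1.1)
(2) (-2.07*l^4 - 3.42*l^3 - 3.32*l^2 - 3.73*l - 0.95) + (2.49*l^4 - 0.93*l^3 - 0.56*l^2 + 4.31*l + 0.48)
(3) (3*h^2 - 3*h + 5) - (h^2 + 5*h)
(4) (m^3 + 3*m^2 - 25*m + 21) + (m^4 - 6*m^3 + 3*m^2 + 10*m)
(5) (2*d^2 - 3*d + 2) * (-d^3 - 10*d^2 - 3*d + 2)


(1) = 0.4*o^3 - 1.2*o^2 - 6.07*o + 1.33
(2) = 0.42*l^4 - 4.35*l^3 - 3.88*l^2 + 0.58*l - 0.47
(3) = 2*h^2 - 8*h + 5
(4) = m^4 - 5*m^3 + 6*m^2 - 15*m + 21
(5) = -2*d^5 - 17*d^4 + 22*d^3 - 7*d^2 - 12*d + 4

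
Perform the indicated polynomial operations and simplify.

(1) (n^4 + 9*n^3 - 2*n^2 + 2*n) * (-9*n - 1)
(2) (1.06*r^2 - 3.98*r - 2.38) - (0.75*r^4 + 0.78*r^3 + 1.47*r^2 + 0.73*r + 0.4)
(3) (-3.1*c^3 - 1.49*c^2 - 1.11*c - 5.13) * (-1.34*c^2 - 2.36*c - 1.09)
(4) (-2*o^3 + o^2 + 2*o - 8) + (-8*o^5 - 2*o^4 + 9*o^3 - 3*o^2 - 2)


(1) = -9*n^5 - 82*n^4 + 9*n^3 - 16*n^2 - 2*n
(2) = -0.75*r^4 - 0.78*r^3 - 0.41*r^2 - 4.71*r - 2.78
(3) = 4.154*c^5 + 9.3126*c^4 + 8.3828*c^3 + 11.1179*c^2 + 13.3167*c + 5.5917
(4) = -8*o^5 - 2*o^4 + 7*o^3 - 2*o^2 + 2*o - 10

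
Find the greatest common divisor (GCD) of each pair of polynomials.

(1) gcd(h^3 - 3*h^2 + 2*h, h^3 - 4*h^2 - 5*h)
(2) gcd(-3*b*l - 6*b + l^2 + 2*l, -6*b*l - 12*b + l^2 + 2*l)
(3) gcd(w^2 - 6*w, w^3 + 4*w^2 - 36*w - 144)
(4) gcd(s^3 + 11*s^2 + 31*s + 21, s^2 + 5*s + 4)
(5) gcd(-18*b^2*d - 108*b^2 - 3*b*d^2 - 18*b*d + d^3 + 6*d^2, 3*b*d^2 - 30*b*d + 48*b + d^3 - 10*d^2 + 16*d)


(1) = gcd(h*(h - 2)*(h - 1), h*(h - 5)*(h + 1)) = h
(2) = gcd((-3*b + l)*(l + 2), (-6*b + l)*(l + 2)) = l + 2
(3) = gcd(w*(w - 6), (w - 6)*(w + 4)*(w + 6)) = w - 6
(4) = s + 1
(5) = 3*b + d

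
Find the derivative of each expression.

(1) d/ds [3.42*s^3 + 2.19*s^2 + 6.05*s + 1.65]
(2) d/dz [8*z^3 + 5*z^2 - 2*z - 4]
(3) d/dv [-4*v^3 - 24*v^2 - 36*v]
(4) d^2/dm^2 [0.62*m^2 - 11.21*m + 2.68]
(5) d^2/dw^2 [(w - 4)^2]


(1) = 10.26*s^2 + 4.38*s + 6.05
(2) = 24*z^2 + 10*z - 2
(3) = -12*v^2 - 48*v - 36
(4) = 1.24000000000000
(5) = 2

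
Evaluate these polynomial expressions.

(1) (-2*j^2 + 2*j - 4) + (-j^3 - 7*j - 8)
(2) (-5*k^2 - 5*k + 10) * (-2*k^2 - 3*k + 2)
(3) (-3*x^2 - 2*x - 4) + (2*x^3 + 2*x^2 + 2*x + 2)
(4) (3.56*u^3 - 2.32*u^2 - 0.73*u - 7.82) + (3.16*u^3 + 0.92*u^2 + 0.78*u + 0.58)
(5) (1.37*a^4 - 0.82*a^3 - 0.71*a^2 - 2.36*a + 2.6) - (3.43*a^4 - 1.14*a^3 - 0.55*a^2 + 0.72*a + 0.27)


(1) = -j^3 - 2*j^2 - 5*j - 12
(2) = 10*k^4 + 25*k^3 - 15*k^2 - 40*k + 20
(3) = 2*x^3 - x^2 - 2
(4) = 6.72*u^3 - 1.4*u^2 + 0.05*u - 7.24
(5) = -2.06*a^4 + 0.32*a^3 - 0.16*a^2 - 3.08*a + 2.33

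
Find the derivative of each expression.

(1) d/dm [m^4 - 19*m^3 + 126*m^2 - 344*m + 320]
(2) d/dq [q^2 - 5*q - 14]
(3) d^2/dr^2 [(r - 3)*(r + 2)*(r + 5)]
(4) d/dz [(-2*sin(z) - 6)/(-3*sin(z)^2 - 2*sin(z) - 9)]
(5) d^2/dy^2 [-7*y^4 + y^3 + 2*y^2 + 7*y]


(1) = 4*m^3 - 57*m^2 + 252*m - 344
(2) = 2*q - 5
(3) = 6*r + 8
(4) = 6*(-6*sin(z) + cos(z)^2)*cos(z)/(3*sin(z)^2 + 2*sin(z) + 9)^2
(5) = -84*y^2 + 6*y + 4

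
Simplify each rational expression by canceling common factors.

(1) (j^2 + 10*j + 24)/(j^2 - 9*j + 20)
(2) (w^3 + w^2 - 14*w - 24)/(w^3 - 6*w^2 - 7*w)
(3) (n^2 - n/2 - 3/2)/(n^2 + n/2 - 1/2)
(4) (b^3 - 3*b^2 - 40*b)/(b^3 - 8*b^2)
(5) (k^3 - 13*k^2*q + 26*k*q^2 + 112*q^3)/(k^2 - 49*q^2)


(1) = (j^2 + 10*j + 24)/(j^2 - 9*j + 20)
(2) = (w^3 + w^2 - 14*w - 24)/(w^3 - 6*w^2 - 7*w)
(3) = (2*n - 3)/(2*n - 1)
(4) = (b + 5)/b
(5) = (k^2 - 6*k*q - 16*q^2)/(k + 7*q)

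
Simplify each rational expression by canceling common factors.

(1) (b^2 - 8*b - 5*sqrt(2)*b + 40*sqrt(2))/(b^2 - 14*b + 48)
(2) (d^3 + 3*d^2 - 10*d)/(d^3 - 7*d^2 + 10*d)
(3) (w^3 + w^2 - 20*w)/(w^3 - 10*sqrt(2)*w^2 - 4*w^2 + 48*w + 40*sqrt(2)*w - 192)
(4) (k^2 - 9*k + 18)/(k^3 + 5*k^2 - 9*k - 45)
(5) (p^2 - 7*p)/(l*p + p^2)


(1) = (b - 5*sqrt(2))/(b - 6)
(2) = (d + 5)/(d - 5)
(3) = (w^2 + 5*w)/(w^2 - 10*sqrt(2)*w + 48)
(4) = (k - 6)/(k^2 + 8*k + 15)
(5) = (p - 7)/(l + p)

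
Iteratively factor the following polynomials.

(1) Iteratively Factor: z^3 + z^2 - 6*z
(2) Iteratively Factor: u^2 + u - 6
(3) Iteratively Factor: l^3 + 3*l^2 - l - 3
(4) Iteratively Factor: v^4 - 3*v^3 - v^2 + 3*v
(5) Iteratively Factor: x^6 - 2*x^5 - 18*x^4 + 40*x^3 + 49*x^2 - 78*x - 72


(1) = (z + 3)*(z^2 - 2*z) = z*(z + 3)*(z - 2)
(2) = (u + 3)*(u - 2)
(3) = (l + 1)*(l^2 + 2*l - 3) = (l - 1)*(l + 1)*(l + 3)
(4) = (v)*(v^3 - 3*v^2 - v + 3) = v*(v + 1)*(v^2 - 4*v + 3) = v*(v - 1)*(v + 1)*(v - 3)
(5) = (x + 1)*(x^5 - 3*x^4 - 15*x^3 + 55*x^2 - 6*x - 72) = (x - 3)*(x + 1)*(x^4 - 15*x^2 + 10*x + 24) = (x - 3)*(x + 1)*(x + 4)*(x^3 - 4*x^2 + x + 6) = (x - 3)*(x + 1)^2*(x + 4)*(x^2 - 5*x + 6) = (x - 3)^2*(x + 1)^2*(x + 4)*(x - 2)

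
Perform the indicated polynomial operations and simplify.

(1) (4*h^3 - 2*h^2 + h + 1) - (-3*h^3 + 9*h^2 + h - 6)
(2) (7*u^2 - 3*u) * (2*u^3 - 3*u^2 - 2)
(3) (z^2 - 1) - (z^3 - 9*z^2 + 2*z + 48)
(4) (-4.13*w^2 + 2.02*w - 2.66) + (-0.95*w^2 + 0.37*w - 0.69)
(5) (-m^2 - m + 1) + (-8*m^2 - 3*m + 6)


(1) = 7*h^3 - 11*h^2 + 7
(2) = 14*u^5 - 27*u^4 + 9*u^3 - 14*u^2 + 6*u
(3) = -z^3 + 10*z^2 - 2*z - 49
(4) = -5.08*w^2 + 2.39*w - 3.35
(5) = -9*m^2 - 4*m + 7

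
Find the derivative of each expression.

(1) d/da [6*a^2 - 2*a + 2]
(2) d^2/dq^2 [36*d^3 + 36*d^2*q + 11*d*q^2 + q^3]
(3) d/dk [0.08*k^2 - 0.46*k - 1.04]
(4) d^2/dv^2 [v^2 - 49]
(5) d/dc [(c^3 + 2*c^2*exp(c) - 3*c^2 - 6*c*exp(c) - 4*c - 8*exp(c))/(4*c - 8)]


(1) = 12*a - 2
(2) = 22*d + 6*q
(3) = 0.16*k - 0.46
(4) = 2
(5) = (c^3*exp(c)/2 + c^3/2 - 2*c^2*exp(c) - 9*c^2/4 - c*exp(c) + 3*c + 9*exp(c) + 2)/(c^2 - 4*c + 4)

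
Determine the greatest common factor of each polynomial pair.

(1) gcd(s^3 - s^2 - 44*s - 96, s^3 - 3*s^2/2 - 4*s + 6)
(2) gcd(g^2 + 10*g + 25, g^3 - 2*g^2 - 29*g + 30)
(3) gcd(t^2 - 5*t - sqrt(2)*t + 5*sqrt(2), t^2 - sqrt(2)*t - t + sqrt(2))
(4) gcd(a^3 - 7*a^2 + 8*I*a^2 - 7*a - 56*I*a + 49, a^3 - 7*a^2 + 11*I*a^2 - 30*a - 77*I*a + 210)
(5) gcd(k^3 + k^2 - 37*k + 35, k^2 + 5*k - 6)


(1) = 1
(2) = gcd((g + 5)^2, (g - 6)*(g - 1)*(g + 5)) = g + 5
(3) = t - sqrt(2)
(4) = gcd((a - 7)*(a + I)*(a + 7*I), (a - 7)*(a + 5*I)*(a + 6*I)) = a - 7
(5) = k - 1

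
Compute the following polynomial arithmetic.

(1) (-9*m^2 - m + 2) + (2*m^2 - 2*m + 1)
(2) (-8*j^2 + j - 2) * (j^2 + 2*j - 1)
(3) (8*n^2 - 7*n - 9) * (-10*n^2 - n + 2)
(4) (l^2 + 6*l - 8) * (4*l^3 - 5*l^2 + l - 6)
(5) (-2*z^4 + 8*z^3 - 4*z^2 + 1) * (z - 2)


(1) = -7*m^2 - 3*m + 3
(2) = -8*j^4 - 15*j^3 + 8*j^2 - 5*j + 2
(3) = -80*n^4 + 62*n^3 + 113*n^2 - 5*n - 18
(4) = 4*l^5 + 19*l^4 - 61*l^3 + 40*l^2 - 44*l + 48
(5) = -2*z^5 + 12*z^4 - 20*z^3 + 8*z^2 + z - 2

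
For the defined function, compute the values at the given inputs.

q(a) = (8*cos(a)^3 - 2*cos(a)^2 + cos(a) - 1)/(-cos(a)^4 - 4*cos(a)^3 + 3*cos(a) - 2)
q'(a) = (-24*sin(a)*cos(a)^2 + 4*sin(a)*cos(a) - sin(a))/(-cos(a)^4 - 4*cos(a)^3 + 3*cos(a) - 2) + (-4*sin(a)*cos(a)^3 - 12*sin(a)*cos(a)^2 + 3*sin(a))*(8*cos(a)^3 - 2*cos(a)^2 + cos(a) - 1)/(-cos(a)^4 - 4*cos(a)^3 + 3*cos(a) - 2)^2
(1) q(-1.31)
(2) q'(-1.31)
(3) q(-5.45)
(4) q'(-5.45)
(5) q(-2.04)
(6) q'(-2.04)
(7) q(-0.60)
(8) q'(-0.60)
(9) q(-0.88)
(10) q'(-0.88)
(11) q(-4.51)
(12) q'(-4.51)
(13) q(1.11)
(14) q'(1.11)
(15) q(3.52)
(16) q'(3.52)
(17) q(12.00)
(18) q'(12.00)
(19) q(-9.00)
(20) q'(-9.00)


(1) = 0.57
(2) = -0.26
(3) = -0.86
(4) = 3.19
(5) = 0.86
(6) = -2.04
(7) = -1.32
(8) = -1.07
(9) = -0.69
(10) = -3.70
(11) = 0.52
(12) = 0.55
(13) = 0.23
(14) = 3.31
(15) = 4.34
(16) = -6.91
(17) = -1.36
(18) = -0.89
(19) = 4.01
(20) = -6.94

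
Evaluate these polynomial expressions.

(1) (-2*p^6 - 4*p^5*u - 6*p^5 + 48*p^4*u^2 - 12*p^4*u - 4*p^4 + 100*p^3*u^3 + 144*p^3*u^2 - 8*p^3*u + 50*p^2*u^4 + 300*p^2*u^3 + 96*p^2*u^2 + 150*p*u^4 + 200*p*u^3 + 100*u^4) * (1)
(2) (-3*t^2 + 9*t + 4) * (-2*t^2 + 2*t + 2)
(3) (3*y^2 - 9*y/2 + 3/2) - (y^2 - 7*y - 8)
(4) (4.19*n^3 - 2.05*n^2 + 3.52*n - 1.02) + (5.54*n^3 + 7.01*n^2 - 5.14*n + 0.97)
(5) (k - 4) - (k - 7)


(1) = -2*p^6 - 4*p^5*u - 6*p^5 + 48*p^4*u^2 - 12*p^4*u - 4*p^4 + 100*p^3*u^3 + 144*p^3*u^2 - 8*p^3*u + 50*p^2*u^4 + 300*p^2*u^3 + 96*p^2*u^2 + 150*p*u^4 + 200*p*u^3 + 100*u^4
(2) = 6*t^4 - 24*t^3 + 4*t^2 + 26*t + 8
(3) = 2*y^2 + 5*y/2 + 19/2
(4) = 9.73*n^3 + 4.96*n^2 - 1.62*n - 0.05
(5) = 3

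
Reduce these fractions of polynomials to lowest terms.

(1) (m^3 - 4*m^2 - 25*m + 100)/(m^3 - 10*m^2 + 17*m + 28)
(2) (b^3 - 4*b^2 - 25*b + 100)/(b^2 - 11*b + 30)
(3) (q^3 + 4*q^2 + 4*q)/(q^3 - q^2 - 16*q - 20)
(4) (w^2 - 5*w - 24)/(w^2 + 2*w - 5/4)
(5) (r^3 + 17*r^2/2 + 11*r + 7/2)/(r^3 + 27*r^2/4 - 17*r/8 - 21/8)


(1) = (m^2 - 25)/(m^2 - 6*m - 7)
(2) = (b^2 + b - 20)/(b - 6)
(3) = q/(q - 5)
(4) = (4*w^2 - 20*w - 96)/(4*w^2 + 8*w - 5)
(5) = (4*r + 4)/(4*r - 3)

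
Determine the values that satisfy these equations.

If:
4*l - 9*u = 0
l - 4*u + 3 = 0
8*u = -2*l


Then:
No Solution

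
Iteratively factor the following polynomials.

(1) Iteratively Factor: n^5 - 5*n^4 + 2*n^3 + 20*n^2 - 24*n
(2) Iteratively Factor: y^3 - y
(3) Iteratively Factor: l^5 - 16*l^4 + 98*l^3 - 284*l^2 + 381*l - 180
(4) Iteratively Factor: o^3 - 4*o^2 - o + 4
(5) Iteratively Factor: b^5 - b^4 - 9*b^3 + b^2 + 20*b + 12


(1) = (n - 2)*(n^4 - 3*n^3 - 4*n^2 + 12*n) = (n - 2)*(n + 2)*(n^3 - 5*n^2 + 6*n) = n*(n - 2)*(n + 2)*(n^2 - 5*n + 6) = n*(n - 2)^2*(n + 2)*(n - 3)
(2) = (y - 1)*(y^2 + y) = (y - 1)*(y + 1)*(y)
(3) = (l - 5)*(l^4 - 11*l^3 + 43*l^2 - 69*l + 36) = (l - 5)*(l - 4)*(l^3 - 7*l^2 + 15*l - 9) = (l - 5)*(l - 4)*(l - 1)*(l^2 - 6*l + 9) = (l - 5)*(l - 4)*(l - 3)*(l - 1)*(l - 3)
(4) = (o - 1)*(o^2 - 3*o - 4) = (o - 1)*(o + 1)*(o - 4)
(5) = (b - 3)*(b^4 + 2*b^3 - 3*b^2 - 8*b - 4) = (b - 3)*(b - 2)*(b^3 + 4*b^2 + 5*b + 2) = (b - 3)*(b - 2)*(b + 2)*(b^2 + 2*b + 1) = (b - 3)*(b - 2)*(b + 1)*(b + 2)*(b + 1)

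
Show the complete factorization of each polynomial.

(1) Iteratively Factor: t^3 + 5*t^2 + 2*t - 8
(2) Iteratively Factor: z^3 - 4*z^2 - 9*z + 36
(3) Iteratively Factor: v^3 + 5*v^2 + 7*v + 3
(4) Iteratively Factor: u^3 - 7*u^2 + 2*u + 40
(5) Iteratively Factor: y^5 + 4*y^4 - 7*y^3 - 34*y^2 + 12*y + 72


(1) = (t - 1)*(t^2 + 6*t + 8) = (t - 1)*(t + 4)*(t + 2)
(2) = (z - 4)*(z^2 - 9) = (z - 4)*(z - 3)*(z + 3)
(3) = (v + 1)*(v^2 + 4*v + 3) = (v + 1)*(v + 3)*(v + 1)
(4) = (u - 5)*(u^2 - 2*u - 8) = (u - 5)*(u + 2)*(u - 4)
(5) = (y + 3)*(y^4 + y^3 - 10*y^2 - 4*y + 24) = (y + 2)*(y + 3)*(y^3 - y^2 - 8*y + 12) = (y - 2)*(y + 2)*(y + 3)*(y^2 + y - 6) = (y - 2)^2*(y + 2)*(y + 3)*(y + 3)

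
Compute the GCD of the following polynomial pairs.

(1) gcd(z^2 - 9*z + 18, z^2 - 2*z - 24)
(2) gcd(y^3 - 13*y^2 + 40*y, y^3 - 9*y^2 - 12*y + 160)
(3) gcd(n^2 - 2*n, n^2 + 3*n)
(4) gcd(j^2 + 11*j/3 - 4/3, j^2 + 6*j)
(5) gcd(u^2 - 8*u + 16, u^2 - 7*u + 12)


(1) = z - 6
(2) = gcd(y*(y - 8)*(y - 5), (y - 8)*(y - 5)*(y + 4)) = y^2 - 13*y + 40
(3) = gcd(n*(n - 2), n*(n + 3)) = n
(4) = gcd((j - 1/3)*(j + 4), j*(j + 6)) = 1
(5) = gcd((u - 4)^2, (u - 4)*(u - 3)) = u - 4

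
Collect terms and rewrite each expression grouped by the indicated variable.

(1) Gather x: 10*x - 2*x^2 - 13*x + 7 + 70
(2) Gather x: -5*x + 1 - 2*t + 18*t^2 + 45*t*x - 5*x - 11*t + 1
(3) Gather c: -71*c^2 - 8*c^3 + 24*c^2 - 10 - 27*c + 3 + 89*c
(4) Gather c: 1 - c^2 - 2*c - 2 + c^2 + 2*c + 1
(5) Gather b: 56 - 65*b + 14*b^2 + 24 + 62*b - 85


(1) = -2*x^2 - 3*x + 77
(2) = 18*t^2 - 13*t + x*(45*t - 10) + 2
(3) = -8*c^3 - 47*c^2 + 62*c - 7
(4) = 0
(5) = 14*b^2 - 3*b - 5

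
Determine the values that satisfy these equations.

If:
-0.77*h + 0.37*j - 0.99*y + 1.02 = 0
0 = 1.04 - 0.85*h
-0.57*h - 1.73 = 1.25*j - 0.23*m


Then:
h = 1.22
j = 2.67567567567568*y - 0.210492845786963
m = 14.5417156286722*y + 9.40998133683556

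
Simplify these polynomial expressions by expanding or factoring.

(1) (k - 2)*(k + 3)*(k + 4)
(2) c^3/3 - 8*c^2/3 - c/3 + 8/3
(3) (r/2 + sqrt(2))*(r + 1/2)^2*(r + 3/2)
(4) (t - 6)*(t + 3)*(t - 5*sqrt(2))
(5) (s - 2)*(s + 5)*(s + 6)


(1) = k^3 + 5*k^2 - 2*k - 24
(2) = (c/3 + 1/3)*(c - 8)*(c - 1)
(3) = r^4/2 + 5*r^3/4 + sqrt(2)*r^3 + 7*r^2/8 + 5*sqrt(2)*r^2/2 + 3*r/16 + 7*sqrt(2)*r/4 + 3*sqrt(2)/8
(4) = t^3 - 5*sqrt(2)*t^2 - 3*t^2 - 18*t + 15*sqrt(2)*t + 90*sqrt(2)
(5) = s^3 + 9*s^2 + 8*s - 60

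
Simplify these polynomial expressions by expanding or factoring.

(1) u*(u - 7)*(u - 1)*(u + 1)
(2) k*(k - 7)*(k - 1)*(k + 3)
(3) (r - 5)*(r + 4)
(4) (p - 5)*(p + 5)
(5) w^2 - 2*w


(1) = u^4 - 7*u^3 - u^2 + 7*u
(2) = k^4 - 5*k^3 - 17*k^2 + 21*k
(3) = r^2 - r - 20
(4) = p^2 - 25
(5) = w*(w - 2)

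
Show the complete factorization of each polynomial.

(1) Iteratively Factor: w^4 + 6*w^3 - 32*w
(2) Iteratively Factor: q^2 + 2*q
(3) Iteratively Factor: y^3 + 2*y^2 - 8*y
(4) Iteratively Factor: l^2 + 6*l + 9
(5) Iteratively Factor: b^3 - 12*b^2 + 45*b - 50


(1) = (w)*(w^3 + 6*w^2 - 32) = w*(w - 2)*(w^2 + 8*w + 16) = w*(w - 2)*(w + 4)*(w + 4)
(2) = (q + 2)*(q)
(3) = (y + 4)*(y^2 - 2*y) = (y - 2)*(y + 4)*(y)
(4) = (l + 3)*(l + 3)
(5) = (b - 2)*(b^2 - 10*b + 25) = (b - 5)*(b - 2)*(b - 5)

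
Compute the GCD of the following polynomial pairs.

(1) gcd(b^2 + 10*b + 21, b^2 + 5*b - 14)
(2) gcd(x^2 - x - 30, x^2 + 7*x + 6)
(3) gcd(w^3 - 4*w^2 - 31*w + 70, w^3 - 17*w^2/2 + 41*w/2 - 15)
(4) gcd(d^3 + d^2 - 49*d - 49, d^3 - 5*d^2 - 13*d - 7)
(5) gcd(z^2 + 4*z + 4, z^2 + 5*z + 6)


(1) = gcd((b + 3)*(b + 7), (b - 2)*(b + 7)) = b + 7
(2) = 1
(3) = w - 2
(4) = d^2 - 6*d - 7
(5) = z + 2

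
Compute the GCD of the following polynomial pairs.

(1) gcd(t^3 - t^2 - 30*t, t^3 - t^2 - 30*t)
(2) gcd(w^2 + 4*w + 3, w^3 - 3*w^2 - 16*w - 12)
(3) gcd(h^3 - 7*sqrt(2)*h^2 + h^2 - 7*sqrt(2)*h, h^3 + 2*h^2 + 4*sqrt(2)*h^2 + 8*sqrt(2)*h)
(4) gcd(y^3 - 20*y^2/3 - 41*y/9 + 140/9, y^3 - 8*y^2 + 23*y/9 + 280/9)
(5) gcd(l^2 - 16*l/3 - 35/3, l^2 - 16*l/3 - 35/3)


(1) = gcd(t*(t - 6)*(t + 5), t*(t - 6)*(t + 5)) = t^3 - t^2 - 30*t
(2) = gcd((w + 1)*(w + 3), (w - 6)*(w + 1)*(w + 2)) = w + 1
(3) = h
(4) = gcd((y - 7)*(y - 4/3)*(y + 5/3), (y - 7)*(y - 8/3)*(y + 5/3)) = y^2 - 16*y/3 - 35/3
(5) = l^2 - 16*l/3 - 35/3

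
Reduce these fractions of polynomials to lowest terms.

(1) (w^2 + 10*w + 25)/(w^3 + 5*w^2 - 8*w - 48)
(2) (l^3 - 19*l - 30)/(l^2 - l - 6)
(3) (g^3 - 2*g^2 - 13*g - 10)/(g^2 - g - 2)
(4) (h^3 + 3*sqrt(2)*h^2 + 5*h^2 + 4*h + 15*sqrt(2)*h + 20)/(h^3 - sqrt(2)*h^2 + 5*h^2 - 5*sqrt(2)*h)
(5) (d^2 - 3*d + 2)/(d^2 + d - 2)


(1) = (w^2 + 10*w + 25)/(w^3 + 5*w^2 - 8*w - 48)
(2) = (l^2 - 2*l - 15)/(l - 3)
(3) = (g^2 - 3*g - 10)/(g - 2)
(4) = (h^2 + 3*sqrt(2)*h + 4)/(h^2 - sqrt(2)*h)
(5) = (d - 2)/(d + 2)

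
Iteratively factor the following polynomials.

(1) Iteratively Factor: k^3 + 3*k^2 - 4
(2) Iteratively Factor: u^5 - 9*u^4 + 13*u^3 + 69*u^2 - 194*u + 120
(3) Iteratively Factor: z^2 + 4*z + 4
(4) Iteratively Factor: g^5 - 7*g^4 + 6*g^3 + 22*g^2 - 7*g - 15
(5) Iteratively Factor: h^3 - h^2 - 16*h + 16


(1) = (k - 1)*(k^2 + 4*k + 4) = (k - 1)*(k + 2)*(k + 2)
(2) = (u + 3)*(u^4 - 12*u^3 + 49*u^2 - 78*u + 40) = (u - 1)*(u + 3)*(u^3 - 11*u^2 + 38*u - 40) = (u - 4)*(u - 1)*(u + 3)*(u^2 - 7*u + 10) = (u - 4)*(u - 2)*(u - 1)*(u + 3)*(u - 5)
(3) = (z + 2)*(z + 2)
(4) = (g - 1)*(g^4 - 6*g^3 + 22*g + 15) = (g - 1)*(g + 1)*(g^3 - 7*g^2 + 7*g + 15) = (g - 3)*(g - 1)*(g + 1)*(g^2 - 4*g - 5) = (g - 3)*(g - 1)*(g + 1)^2*(g - 5)
(5) = (h + 4)*(h^2 - 5*h + 4) = (h - 1)*(h + 4)*(h - 4)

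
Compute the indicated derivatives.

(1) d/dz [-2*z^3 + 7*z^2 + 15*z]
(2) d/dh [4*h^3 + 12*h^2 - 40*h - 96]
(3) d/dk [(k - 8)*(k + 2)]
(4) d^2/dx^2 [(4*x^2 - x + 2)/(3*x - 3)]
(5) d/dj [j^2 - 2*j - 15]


(1) = -6*z^2 + 14*z + 15
(2) = 12*h^2 + 24*h - 40
(3) = 2*k - 6
(4) = 10/(3*(x^3 - 3*x^2 + 3*x - 1))
(5) = 2*j - 2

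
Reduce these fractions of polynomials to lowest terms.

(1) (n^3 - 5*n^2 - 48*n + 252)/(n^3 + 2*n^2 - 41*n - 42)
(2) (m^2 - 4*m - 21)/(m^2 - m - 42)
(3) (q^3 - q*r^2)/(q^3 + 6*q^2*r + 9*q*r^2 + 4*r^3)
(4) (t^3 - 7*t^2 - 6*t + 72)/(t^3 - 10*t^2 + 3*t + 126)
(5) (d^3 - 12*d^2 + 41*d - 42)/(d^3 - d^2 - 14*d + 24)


(1) = (n - 6)/(n + 1)
(2) = (m + 3)/(m + 6)
(3) = (q^2 - q*r)/(q^2 + 5*q*r + 4*r^2)
(4) = (t - 4)/(t - 7)
(5) = (d - 7)/(d + 4)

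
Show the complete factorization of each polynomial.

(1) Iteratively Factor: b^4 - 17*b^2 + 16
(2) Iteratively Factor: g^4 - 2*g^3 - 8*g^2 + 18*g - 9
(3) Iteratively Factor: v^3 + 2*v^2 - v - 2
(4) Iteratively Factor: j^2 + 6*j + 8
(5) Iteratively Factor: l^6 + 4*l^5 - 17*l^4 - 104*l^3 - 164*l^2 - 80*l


(1) = (b - 1)*(b^3 + b^2 - 16*b - 16) = (b - 4)*(b - 1)*(b^2 + 5*b + 4) = (b - 4)*(b - 1)*(b + 4)*(b + 1)
(2) = (g + 3)*(g^3 - 5*g^2 + 7*g - 3) = (g - 1)*(g + 3)*(g^2 - 4*g + 3) = (g - 1)^2*(g + 3)*(g - 3)
(3) = (v - 1)*(v^2 + 3*v + 2) = (v - 1)*(v + 2)*(v + 1)
(4) = (j + 4)*(j + 2)
(5) = (l + 2)*(l^5 + 2*l^4 - 21*l^3 - 62*l^2 - 40*l) = (l + 2)*(l + 4)*(l^4 - 2*l^3 - 13*l^2 - 10*l) = l*(l + 2)*(l + 4)*(l^3 - 2*l^2 - 13*l - 10) = l*(l - 5)*(l + 2)*(l + 4)*(l^2 + 3*l + 2) = l*(l - 5)*(l + 2)^2*(l + 4)*(l + 1)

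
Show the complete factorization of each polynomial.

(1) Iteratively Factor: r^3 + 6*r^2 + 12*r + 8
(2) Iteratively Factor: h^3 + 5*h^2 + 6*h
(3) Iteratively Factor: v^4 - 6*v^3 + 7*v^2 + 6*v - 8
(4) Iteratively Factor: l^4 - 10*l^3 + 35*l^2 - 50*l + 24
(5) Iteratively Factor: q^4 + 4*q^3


(1) = (r + 2)*(r^2 + 4*r + 4) = (r + 2)^2*(r + 2)
(2) = (h + 2)*(h^2 + 3*h) = (h + 2)*(h + 3)*(h)
(3) = (v - 4)*(v^3 - 2*v^2 - v + 2) = (v - 4)*(v + 1)*(v^2 - 3*v + 2) = (v - 4)*(v - 1)*(v + 1)*(v - 2)
(4) = (l - 2)*(l^3 - 8*l^2 + 19*l - 12) = (l - 2)*(l - 1)*(l^2 - 7*l + 12) = (l - 3)*(l - 2)*(l - 1)*(l - 4)
(5) = (q)*(q^3 + 4*q^2) = q^2*(q^2 + 4*q) = q^2*(q + 4)*(q)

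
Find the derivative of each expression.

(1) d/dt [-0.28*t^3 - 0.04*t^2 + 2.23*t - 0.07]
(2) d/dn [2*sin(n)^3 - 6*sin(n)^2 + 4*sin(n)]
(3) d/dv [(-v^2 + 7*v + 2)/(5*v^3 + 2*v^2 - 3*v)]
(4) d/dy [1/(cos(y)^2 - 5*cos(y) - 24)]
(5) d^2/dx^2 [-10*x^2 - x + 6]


(1) = -0.84*t^2 - 0.08*t + 2.23
(2) = 2*(3*sin(n)^2 - 6*sin(n) + 2)*cos(n)
(3) = (5*v^4 - 70*v^3 - 41*v^2 - 8*v + 6)/(v^2*(25*v^4 + 20*v^3 - 26*v^2 - 12*v + 9))
(4) = (2*cos(y) - 5)*sin(y)/(sin(y)^2 + 5*cos(y) + 23)^2
(5) = -20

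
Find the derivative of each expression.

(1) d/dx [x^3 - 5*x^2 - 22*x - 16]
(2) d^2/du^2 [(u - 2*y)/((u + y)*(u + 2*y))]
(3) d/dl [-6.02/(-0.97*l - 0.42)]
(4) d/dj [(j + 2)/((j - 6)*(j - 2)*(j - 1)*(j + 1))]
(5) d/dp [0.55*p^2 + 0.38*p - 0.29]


(1) = 3*x^2 - 10*x - 22
(2) = 2*(u^3 - 6*u^2*y - 24*u*y^2 - 20*y^3)/(u^6 + 9*u^5*y + 33*u^4*y^2 + 63*u^3*y^3 + 66*u^2*y^4 + 36*u*y^5 + 8*y^6)
(3) = -5.8394/(0.97*l + 0.42)^2
(4) = (-3*j^4 + 8*j^3 + 37*j^2 - 44*j - 28)/(j^8 - 16*j^7 + 86*j^6 - 160*j^5 - 31*j^4 + 368*j^3 - 200*j^2 - 192*j + 144)
(5) = 1.1*p + 0.38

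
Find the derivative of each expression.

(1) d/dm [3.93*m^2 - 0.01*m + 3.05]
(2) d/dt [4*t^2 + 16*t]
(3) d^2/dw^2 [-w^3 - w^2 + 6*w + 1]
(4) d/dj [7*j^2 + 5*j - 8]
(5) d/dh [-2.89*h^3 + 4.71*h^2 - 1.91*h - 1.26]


(1) = 7.86*m - 0.01
(2) = 8*t + 16
(3) = -6*w - 2
(4) = 14*j + 5
(5) = -8.67*h^2 + 9.42*h - 1.91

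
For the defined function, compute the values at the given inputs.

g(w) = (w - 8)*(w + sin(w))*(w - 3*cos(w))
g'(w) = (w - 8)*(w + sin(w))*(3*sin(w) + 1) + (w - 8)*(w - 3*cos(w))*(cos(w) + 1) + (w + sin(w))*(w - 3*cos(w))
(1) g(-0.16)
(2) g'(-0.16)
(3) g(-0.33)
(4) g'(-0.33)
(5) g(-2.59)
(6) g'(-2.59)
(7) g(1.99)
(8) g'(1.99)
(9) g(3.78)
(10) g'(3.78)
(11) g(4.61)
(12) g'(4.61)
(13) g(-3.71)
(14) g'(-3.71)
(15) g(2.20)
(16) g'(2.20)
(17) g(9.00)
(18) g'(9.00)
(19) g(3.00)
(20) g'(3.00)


(1) = -8.13
(2) = 52.98
(3) = -17.26
(4) = 53.58
(5) = -1.15
(6) = -18.70
(7) = -56.03
(8) = -67.39
(9) = -83.16
(10) = 25.15
(11) = -60.26
(12) = 27.13
(13) = -43.89
(14) = 103.04
(15) = -69.20
(16) = -57.31
(17) = 110.44
(18) = 132.53
(19) = -93.76
(20) = -3.90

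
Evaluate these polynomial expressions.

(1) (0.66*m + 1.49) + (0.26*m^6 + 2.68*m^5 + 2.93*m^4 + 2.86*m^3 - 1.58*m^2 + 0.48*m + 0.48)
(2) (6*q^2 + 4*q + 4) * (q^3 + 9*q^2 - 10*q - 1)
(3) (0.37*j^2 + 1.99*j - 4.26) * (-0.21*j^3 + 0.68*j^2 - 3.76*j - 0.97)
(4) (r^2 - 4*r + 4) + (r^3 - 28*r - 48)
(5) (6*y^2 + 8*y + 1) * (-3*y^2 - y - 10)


(1) = 0.26*m^6 + 2.68*m^5 + 2.93*m^4 + 2.86*m^3 - 1.58*m^2 + 1.14*m + 1.97
(2) = 6*q^5 + 58*q^4 - 20*q^3 - 10*q^2 - 44*q - 4
(3) = -0.0777*j^5 - 0.1663*j^4 + 0.8566*j^3 - 10.7381*j^2 + 14.0873*j + 4.1322
(4) = r^3 + r^2 - 32*r - 44
(5) = -18*y^4 - 30*y^3 - 71*y^2 - 81*y - 10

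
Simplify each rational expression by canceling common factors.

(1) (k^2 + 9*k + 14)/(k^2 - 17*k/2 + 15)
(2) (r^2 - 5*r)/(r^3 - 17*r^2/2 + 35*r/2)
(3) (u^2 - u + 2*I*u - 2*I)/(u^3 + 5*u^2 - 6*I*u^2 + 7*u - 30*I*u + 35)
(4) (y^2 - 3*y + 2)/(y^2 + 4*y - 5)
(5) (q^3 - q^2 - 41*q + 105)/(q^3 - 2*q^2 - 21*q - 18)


(1) = (2*k^2 + 18*k + 28)/(2*k^2 - 17*k + 30)
(2) = 2/(2*r - 7)
(3) = (u^2 + u*(-1 + 2*I) - 2*I)/(u^3 + u^2*(5 - 6*I) + u*(7 - 30*I) + 35)
(4) = (y - 2)/(y + 5)
(5) = (q^3 - q^2 - 41*q + 105)/(q^3 - 2*q^2 - 21*q - 18)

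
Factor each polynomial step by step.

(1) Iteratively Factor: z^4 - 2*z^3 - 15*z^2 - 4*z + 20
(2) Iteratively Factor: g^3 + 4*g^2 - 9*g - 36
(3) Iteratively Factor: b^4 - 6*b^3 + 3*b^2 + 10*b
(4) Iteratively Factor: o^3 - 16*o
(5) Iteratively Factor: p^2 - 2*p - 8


(1) = (z + 2)*(z^3 - 4*z^2 - 7*z + 10) = (z + 2)^2*(z^2 - 6*z + 5) = (z - 1)*(z + 2)^2*(z - 5)
(2) = (g + 3)*(g^2 + g - 12) = (g - 3)*(g + 3)*(g + 4)
(3) = (b + 1)*(b^3 - 7*b^2 + 10*b) = (b - 2)*(b + 1)*(b^2 - 5*b) = (b - 5)*(b - 2)*(b + 1)*(b)
(4) = (o + 4)*(o^2 - 4*o) = (o - 4)*(o + 4)*(o)
(5) = (p - 4)*(p + 2)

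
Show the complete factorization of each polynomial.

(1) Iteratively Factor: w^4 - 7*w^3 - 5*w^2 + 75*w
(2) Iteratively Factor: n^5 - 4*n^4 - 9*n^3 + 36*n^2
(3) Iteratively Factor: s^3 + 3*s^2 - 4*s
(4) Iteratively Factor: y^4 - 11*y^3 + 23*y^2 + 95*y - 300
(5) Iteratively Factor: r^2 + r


(1) = (w + 3)*(w^3 - 10*w^2 + 25*w) = (w - 5)*(w + 3)*(w^2 - 5*w) = w*(w - 5)*(w + 3)*(w - 5)
(2) = (n + 3)*(n^4 - 7*n^3 + 12*n^2) = (n - 3)*(n + 3)*(n^3 - 4*n^2) = n*(n - 3)*(n + 3)*(n^2 - 4*n) = n^2*(n - 3)*(n + 3)*(n - 4)
(3) = (s)*(s^2 + 3*s - 4) = s*(s + 4)*(s - 1)
(4) = (y - 5)*(y^3 - 6*y^2 - 7*y + 60) = (y - 5)*(y - 4)*(y^2 - 2*y - 15) = (y - 5)^2*(y - 4)*(y + 3)
(5) = (r)*(r + 1)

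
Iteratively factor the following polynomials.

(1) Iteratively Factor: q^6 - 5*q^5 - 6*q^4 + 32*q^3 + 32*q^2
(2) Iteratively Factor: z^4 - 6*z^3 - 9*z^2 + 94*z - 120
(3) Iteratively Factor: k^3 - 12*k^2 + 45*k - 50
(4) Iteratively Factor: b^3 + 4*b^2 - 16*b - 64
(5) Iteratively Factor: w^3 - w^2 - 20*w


(1) = (q - 4)*(q^5 - q^4 - 10*q^3 - 8*q^2) = q*(q - 4)*(q^4 - q^3 - 10*q^2 - 8*q) = q*(q - 4)^2*(q^3 + 3*q^2 + 2*q) = q*(q - 4)^2*(q + 2)*(q^2 + q) = q^2*(q - 4)^2*(q + 2)*(q + 1)
(2) = (z - 2)*(z^3 - 4*z^2 - 17*z + 60) = (z - 3)*(z - 2)*(z^2 - z - 20) = (z - 5)*(z - 3)*(z - 2)*(z + 4)
(3) = (k - 5)*(k^2 - 7*k + 10) = (k - 5)*(k - 2)*(k - 5)
(4) = (b - 4)*(b^2 + 8*b + 16) = (b - 4)*(b + 4)*(b + 4)
(5) = (w - 5)*(w^2 + 4*w) = w*(w - 5)*(w + 4)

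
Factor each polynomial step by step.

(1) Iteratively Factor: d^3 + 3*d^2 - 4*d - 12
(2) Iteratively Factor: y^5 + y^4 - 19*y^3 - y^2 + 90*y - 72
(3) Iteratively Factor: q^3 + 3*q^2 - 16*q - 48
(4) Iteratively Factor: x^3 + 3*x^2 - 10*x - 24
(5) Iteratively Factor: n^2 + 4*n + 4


(1) = (d - 2)*(d^2 + 5*d + 6) = (d - 2)*(d + 3)*(d + 2)
(2) = (y - 1)*(y^4 + 2*y^3 - 17*y^2 - 18*y + 72) = (y - 2)*(y - 1)*(y^3 + 4*y^2 - 9*y - 36) = (y - 2)*(y - 1)*(y + 3)*(y^2 + y - 12) = (y - 3)*(y - 2)*(y - 1)*(y + 3)*(y + 4)
(3) = (q + 4)*(q^2 - q - 12) = (q - 4)*(q + 4)*(q + 3)
(4) = (x + 2)*(x^2 + x - 12) = (x - 3)*(x + 2)*(x + 4)
(5) = (n + 2)*(n + 2)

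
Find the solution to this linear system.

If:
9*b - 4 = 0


Then:
b = 4/9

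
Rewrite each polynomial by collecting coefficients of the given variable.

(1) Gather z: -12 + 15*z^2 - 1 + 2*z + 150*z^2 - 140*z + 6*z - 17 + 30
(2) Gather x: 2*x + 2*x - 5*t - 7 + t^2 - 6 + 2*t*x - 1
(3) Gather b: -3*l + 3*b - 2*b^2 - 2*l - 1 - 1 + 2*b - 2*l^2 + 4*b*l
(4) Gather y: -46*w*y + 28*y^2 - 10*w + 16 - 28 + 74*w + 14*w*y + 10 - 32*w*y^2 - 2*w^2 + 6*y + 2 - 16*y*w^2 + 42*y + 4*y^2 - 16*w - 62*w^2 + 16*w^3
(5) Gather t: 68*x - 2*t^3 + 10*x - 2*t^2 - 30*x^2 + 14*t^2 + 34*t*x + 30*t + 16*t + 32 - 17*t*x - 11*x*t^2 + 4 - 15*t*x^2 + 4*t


(1) = 165*z^2 - 132*z
(2) = t^2 - 5*t + x*(2*t + 4) - 14
(3) = -2*b^2 + b*(4*l + 5) - 2*l^2 - 5*l - 2
(4) = 16*w^3 - 64*w^2 + 48*w + y^2*(32 - 32*w) + y*(-16*w^2 - 32*w + 48)
(5) = -2*t^3 + t^2*(12 - 11*x) + t*(-15*x^2 + 17*x + 50) - 30*x^2 + 78*x + 36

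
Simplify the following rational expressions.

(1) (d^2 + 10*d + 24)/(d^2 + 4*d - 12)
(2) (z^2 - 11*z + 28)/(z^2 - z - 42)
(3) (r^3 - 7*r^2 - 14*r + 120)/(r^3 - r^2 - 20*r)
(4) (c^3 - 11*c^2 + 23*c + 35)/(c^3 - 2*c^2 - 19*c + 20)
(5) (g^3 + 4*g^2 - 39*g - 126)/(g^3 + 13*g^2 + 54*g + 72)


(1) = (d + 4)/(d - 2)
(2) = (z - 4)/(z + 6)
(3) = (r - 6)/r
(4) = (c^2 - 6*c - 7)/(c^2 + 3*c - 4)
(5) = (g^2 + g - 42)/(g^2 + 10*g + 24)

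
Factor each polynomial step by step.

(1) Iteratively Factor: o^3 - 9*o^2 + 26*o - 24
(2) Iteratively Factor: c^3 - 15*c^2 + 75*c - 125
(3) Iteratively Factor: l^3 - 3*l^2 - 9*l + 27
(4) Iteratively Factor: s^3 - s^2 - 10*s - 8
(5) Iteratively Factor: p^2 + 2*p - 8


(1) = (o - 4)*(o^2 - 5*o + 6) = (o - 4)*(o - 2)*(o - 3)
(2) = (c - 5)*(c^2 - 10*c + 25) = (c - 5)^2*(c - 5)
(3) = (l - 3)*(l^2 - 9) = (l - 3)^2*(l + 3)
(4) = (s + 1)*(s^2 - 2*s - 8) = (s + 1)*(s + 2)*(s - 4)
(5) = (p + 4)*(p - 2)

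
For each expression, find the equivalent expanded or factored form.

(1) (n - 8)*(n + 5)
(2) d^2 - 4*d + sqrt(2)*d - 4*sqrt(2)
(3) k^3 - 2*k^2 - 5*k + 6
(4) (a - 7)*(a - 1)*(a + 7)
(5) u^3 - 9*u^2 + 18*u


(1) = n^2 - 3*n - 40
(2) = (d - 4)*(d + sqrt(2))
(3) = (k - 3)*(k - 1)*(k + 2)
(4) = a^3 - a^2 - 49*a + 49
(5) = u*(u - 6)*(u - 3)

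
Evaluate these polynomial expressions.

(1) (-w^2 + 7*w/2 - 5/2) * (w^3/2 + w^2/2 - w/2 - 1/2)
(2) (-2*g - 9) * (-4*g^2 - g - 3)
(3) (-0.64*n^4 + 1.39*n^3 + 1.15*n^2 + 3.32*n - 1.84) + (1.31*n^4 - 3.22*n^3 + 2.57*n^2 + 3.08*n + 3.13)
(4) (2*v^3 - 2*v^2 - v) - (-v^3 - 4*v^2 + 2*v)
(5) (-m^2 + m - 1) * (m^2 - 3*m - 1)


(1) = -w^5/2 + 5*w^4/4 + w^3 - 5*w^2/2 - w/2 + 5/4
(2) = 8*g^3 + 38*g^2 + 15*g + 27
(3) = 0.67*n^4 - 1.83*n^3 + 3.72*n^2 + 6.4*n + 1.29
(4) = 3*v^3 + 2*v^2 - 3*v
(5) = -m^4 + 4*m^3 - 3*m^2 + 2*m + 1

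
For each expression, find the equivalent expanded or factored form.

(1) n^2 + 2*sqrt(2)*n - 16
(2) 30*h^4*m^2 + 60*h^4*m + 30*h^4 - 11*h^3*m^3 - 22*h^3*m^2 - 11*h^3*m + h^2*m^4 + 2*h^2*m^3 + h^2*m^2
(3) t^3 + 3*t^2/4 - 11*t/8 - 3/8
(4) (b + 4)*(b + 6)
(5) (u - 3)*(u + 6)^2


(1) = (n - 2*sqrt(2))*(n + 4*sqrt(2))
(2) = (-6*h + m)*(-5*h + m)*(h*m + h)^2
(3) = (t - 1)*(t + 1/4)*(t + 3/2)
(4) = b^2 + 10*b + 24
(5) = u^3 + 9*u^2 - 108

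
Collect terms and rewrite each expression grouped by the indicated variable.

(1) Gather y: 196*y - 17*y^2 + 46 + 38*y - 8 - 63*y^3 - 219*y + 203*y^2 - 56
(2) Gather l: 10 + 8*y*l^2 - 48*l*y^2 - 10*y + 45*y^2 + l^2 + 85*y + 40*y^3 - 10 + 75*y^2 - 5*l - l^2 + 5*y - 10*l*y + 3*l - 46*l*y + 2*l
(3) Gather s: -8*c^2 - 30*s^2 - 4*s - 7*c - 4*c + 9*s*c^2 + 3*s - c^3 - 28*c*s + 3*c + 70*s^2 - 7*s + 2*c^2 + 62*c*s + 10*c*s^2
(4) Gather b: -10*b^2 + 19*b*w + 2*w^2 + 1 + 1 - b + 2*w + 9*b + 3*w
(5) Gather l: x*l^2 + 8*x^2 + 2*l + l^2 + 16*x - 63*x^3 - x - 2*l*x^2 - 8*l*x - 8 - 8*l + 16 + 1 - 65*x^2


(1) = -63*y^3 + 186*y^2 + 15*y - 18
(2) = 8*l^2*y + l*(-48*y^2 - 56*y) + 40*y^3 + 120*y^2 + 80*y
(3) = -c^3 - 6*c^2 - 8*c + s^2*(10*c + 40) + s*(9*c^2 + 34*c - 8)
(4) = -10*b^2 + b*(19*w + 8) + 2*w^2 + 5*w + 2
(5) = l^2*(x + 1) + l*(-2*x^2 - 8*x - 6) - 63*x^3 - 57*x^2 + 15*x + 9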